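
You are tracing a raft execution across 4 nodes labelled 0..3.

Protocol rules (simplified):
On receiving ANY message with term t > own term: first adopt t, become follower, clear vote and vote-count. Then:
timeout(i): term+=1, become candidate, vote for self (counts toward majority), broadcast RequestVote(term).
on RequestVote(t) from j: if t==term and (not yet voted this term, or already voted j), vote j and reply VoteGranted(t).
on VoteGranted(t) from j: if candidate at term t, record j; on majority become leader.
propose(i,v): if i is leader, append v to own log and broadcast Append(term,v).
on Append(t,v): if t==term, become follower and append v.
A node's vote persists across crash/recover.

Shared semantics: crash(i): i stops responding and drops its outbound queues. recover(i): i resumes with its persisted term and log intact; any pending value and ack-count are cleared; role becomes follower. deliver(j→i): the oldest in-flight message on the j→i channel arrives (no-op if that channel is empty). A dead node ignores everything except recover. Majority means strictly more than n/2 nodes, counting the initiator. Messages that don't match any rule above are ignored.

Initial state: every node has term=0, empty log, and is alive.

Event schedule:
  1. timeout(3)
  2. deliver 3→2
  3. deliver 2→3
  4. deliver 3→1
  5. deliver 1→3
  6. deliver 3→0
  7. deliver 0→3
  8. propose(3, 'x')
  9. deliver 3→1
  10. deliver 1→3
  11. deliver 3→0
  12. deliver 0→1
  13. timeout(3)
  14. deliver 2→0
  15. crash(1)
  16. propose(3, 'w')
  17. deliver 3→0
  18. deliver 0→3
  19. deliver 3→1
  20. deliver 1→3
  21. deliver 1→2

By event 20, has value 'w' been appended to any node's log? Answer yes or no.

after 1 — timeout(3): n3:cand/t1/[-]
after 2 — deliver 3→2: n2:foll/t1/[-]
after 3 — deliver 2→3: ·
after 4 — deliver 3→1: n1:foll/t1/[-]
after 5 — deliver 1→3: n3:lead/t1/[-]
after 6 — deliver 3→0: n0:foll/t1/[-]
after 7 — deliver 0→3: ·
after 8 — propose(3,'x'): n3:lead/t1/[x]
after 9 — deliver 3→1: n1:foll/t1/[x]
after 10 — deliver 1→3: ·
after 11 — deliver 3→0: n0:foll/t1/[x]
after 12 — deliver 0→1: ·
after 13 — timeout(3): n3:cand/t2/[x]
after 14 — deliver 2→0: ·
after 15 — crash(1): n1:✗foll/t1/[x]
after 16 — propose(3,'w'): ·
after 17 — deliver 3→0: n0:foll/t2/[x]
after 18 — deliver 0→3: ·
after 19 — deliver 3→1: ·
after 20 — deliver 1→3: ·

no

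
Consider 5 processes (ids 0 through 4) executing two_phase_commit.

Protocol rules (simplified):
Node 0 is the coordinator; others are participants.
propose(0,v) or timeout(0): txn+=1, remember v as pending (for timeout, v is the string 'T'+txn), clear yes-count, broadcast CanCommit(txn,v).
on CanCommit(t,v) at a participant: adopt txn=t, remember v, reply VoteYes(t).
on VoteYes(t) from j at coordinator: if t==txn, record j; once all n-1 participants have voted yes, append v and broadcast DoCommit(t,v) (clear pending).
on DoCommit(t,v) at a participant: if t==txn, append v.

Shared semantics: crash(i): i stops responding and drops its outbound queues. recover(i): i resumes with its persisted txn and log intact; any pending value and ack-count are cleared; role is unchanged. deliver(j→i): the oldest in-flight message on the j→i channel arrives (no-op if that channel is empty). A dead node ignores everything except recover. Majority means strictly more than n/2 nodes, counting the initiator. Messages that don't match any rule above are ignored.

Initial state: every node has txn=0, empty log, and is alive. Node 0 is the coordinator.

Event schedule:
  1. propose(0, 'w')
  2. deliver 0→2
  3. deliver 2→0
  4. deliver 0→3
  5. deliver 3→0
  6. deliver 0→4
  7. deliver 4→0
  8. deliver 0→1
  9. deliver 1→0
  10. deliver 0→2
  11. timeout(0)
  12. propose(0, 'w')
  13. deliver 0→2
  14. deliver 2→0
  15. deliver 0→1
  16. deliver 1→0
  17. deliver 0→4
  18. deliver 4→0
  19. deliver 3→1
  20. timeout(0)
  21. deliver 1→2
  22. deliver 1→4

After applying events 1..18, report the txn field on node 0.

[1] propose(0,'w') → N0(coor t1 [-])
[2] deliver 0→2 → N2(part t1 [-])
[3] deliver 2→0 → ∅
[4] deliver 0→3 → N3(part t1 [-])
[5] deliver 3→0 → ∅
[6] deliver 0→4 → N4(part t1 [-])
[7] deliver 4→0 → ∅
[8] deliver 0→1 → N1(part t1 [-])
[9] deliver 1→0 → N0(coor t1 [w])
[10] deliver 0→2 → N2(part t1 [w])
[11] timeout(0) → N0(coor t2 [w])
[12] propose(0,'w') → N0(coor t3 [w])
[13] deliver 0→2 → N2(part t2 [w])
[14] deliver 2→0 → ∅
[15] deliver 0→1 → N1(part t1 [w])
[16] deliver 1→0 → ∅
[17] deliver 0→4 → N4(part t1 [w])
[18] deliver 4→0 → ∅

3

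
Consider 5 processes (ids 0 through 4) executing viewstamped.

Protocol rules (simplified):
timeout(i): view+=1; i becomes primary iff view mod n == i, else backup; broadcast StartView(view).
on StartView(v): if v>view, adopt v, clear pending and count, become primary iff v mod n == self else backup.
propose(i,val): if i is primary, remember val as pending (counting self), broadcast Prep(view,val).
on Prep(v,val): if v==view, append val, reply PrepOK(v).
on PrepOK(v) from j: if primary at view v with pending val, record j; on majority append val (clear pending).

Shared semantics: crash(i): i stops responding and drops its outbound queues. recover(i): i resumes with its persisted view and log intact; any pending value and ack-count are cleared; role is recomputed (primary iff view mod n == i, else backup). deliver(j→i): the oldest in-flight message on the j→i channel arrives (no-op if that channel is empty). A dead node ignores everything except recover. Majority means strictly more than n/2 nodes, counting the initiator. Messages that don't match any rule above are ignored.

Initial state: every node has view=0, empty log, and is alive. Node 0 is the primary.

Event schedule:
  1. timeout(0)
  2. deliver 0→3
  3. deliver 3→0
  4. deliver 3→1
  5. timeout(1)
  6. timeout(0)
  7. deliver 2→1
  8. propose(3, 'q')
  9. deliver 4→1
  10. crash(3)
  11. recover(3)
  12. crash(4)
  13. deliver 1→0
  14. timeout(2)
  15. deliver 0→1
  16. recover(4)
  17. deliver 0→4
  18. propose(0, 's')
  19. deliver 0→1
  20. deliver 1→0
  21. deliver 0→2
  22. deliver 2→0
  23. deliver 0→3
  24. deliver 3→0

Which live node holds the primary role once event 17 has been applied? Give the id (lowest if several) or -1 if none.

1

after 1 — timeout(0): n0:back/v1/[-]
after 2 — deliver 0→3: n3:back/v1/[-]
after 3 — deliver 3→0: ·
after 4 — deliver 3→1: ·
after 5 — timeout(1): n1:prim/v1/[-]
after 6 — timeout(0): n0:back/v2/[-]
after 7 — deliver 2→1: ·
after 8 — propose(3,'q'): ·
after 9 — deliver 4→1: ·
after 10 — crash(3): n3:✗back/v1/[-]
after 11 — recover(3): n3:back/v1/[-]
after 12 — crash(4): n4:✗back/v0/[-]
after 13 — deliver 1→0: ·
after 14 — timeout(2): n2:back/v1/[-]
after 15 — deliver 0→1: ·
after 16 — recover(4): n4:back/v0/[-]
after 17 — deliver 0→4: n4:back/v1/[-]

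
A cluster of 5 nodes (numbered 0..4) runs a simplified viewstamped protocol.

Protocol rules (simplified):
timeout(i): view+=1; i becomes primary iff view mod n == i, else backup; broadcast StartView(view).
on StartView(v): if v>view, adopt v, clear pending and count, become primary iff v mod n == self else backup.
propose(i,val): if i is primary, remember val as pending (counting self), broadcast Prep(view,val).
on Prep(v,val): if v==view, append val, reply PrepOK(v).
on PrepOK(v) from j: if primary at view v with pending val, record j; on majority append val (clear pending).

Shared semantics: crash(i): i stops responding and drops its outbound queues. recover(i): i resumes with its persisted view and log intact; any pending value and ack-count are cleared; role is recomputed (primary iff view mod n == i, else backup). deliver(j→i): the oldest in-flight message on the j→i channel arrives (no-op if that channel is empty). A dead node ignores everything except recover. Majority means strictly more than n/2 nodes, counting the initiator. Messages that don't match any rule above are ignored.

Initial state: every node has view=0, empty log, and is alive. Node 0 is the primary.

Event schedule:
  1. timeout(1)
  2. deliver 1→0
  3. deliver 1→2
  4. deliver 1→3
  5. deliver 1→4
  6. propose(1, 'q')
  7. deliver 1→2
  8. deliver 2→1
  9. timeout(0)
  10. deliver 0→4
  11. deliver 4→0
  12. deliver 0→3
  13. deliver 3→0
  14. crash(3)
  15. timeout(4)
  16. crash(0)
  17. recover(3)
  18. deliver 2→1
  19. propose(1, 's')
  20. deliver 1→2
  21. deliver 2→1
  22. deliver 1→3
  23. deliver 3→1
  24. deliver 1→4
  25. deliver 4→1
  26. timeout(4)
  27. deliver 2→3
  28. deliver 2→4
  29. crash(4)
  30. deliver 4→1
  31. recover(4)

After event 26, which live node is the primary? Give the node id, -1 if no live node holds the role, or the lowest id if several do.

4

e1 timeout(1): 1[prim,v=1,-]
e2 deliver 1→0: 0[back,v=1,-]
e3 deliver 1→2: 2[back,v=1,-]
e4 deliver 1→3: 3[back,v=1,-]
e5 deliver 1→4: 4[back,v=1,-]
e6 propose(1,'q'): ·
e7 deliver 1→2: 2[back,v=1,q]
e8 deliver 2→1: ·
e9 timeout(0): 0[back,v=2,-]
e10 deliver 0→4: 4[back,v=2,-]
e11 deliver 4→0: ·
e12 deliver 0→3: 3[back,v=2,-]
e13 deliver 3→0: ·
e14 crash(3): 3[✗back,v=2,-]
e15 timeout(4): 4[back,v=3,-]
e16 crash(0): 0[✗back,v=2,-]
e17 recover(3): 3[back,v=2,-]
e18 deliver 2→1: ·
e19 propose(1,'s'): ·
e20 deliver 1→2: 2[back,v=1,q,s]
e21 deliver 2→1: ·
e22 deliver 1→3: ·
e23 deliver 3→1: ·
e24 deliver 1→4: ·
e25 deliver 4→1: 1[back,v=3,-]
e26 timeout(4): 4[prim,v=4,-]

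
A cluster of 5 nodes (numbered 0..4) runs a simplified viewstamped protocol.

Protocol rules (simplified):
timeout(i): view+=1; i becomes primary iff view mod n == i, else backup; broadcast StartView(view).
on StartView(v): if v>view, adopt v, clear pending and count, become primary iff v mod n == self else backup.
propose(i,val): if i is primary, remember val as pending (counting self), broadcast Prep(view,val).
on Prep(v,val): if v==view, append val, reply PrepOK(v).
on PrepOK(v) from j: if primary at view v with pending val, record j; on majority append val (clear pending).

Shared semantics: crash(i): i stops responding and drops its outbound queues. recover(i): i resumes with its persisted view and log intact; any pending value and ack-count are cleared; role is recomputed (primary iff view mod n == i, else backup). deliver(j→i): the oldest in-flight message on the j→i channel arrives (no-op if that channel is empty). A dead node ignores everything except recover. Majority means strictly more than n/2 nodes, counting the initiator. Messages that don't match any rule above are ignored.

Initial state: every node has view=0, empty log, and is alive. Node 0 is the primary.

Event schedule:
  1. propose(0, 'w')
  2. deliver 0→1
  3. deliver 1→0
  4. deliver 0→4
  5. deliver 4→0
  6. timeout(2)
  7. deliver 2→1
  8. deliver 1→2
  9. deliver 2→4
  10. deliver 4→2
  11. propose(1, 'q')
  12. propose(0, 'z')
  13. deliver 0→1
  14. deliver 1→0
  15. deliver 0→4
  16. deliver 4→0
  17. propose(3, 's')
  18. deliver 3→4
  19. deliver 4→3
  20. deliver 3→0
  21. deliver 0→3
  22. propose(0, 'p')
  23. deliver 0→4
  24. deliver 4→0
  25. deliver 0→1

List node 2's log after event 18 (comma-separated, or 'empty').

empty

after 1 — propose(0,'w'): ·
after 2 — deliver 0→1: n1:back/v0/[w]
after 3 — deliver 1→0: ·
after 4 — deliver 0→4: n4:back/v0/[w]
after 5 — deliver 4→0: n0:prim/v0/[w]
after 6 — timeout(2): n2:back/v1/[-]
after 7 — deliver 2→1: n1:prim/v1/[w]
after 8 — deliver 1→2: ·
after 9 — deliver 2→4: n4:back/v1/[w]
after 10 — deliver 4→2: ·
after 11 — propose(1,'q'): ·
after 12 — propose(0,'z'): ·
after 13 — deliver 0→1: ·
after 14 — deliver 1→0: ·
after 15 — deliver 0→4: ·
after 16 — deliver 4→0: ·
after 17 — propose(3,'s'): ·
after 18 — deliver 3→4: ·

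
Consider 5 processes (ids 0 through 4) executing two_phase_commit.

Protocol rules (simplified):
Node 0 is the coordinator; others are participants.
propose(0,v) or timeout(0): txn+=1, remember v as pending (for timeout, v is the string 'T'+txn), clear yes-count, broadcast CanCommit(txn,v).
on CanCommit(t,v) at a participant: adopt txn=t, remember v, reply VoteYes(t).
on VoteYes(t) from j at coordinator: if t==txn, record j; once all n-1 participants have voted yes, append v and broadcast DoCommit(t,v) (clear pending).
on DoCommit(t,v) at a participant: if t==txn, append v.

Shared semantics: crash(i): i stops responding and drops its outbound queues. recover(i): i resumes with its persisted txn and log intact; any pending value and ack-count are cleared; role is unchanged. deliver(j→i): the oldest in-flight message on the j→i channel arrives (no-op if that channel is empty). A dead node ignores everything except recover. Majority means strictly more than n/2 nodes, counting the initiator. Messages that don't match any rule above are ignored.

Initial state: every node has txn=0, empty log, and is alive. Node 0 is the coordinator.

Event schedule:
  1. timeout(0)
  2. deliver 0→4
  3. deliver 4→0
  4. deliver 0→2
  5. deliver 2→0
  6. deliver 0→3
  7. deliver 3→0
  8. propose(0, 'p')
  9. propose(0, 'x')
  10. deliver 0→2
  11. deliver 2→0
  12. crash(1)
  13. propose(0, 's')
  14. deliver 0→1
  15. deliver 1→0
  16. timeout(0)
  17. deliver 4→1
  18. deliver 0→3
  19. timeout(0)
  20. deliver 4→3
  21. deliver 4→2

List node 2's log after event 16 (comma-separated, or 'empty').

e1 timeout(0): 0[coor,t=1,-]
e2 deliver 0→4: 4[part,t=1,-]
e3 deliver 4→0: ·
e4 deliver 0→2: 2[part,t=1,-]
e5 deliver 2→0: ·
e6 deliver 0→3: 3[part,t=1,-]
e7 deliver 3→0: ·
e8 propose(0,'p'): 0[coor,t=2,-]
e9 propose(0,'x'): 0[coor,t=3,-]
e10 deliver 0→2: 2[part,t=2,-]
e11 deliver 2→0: ·
e12 crash(1): 1[✗part,t=0,-]
e13 propose(0,'s'): 0[coor,t=4,-]
e14 deliver 0→1: ·
e15 deliver 1→0: ·
e16 timeout(0): 0[coor,t=5,-]

empty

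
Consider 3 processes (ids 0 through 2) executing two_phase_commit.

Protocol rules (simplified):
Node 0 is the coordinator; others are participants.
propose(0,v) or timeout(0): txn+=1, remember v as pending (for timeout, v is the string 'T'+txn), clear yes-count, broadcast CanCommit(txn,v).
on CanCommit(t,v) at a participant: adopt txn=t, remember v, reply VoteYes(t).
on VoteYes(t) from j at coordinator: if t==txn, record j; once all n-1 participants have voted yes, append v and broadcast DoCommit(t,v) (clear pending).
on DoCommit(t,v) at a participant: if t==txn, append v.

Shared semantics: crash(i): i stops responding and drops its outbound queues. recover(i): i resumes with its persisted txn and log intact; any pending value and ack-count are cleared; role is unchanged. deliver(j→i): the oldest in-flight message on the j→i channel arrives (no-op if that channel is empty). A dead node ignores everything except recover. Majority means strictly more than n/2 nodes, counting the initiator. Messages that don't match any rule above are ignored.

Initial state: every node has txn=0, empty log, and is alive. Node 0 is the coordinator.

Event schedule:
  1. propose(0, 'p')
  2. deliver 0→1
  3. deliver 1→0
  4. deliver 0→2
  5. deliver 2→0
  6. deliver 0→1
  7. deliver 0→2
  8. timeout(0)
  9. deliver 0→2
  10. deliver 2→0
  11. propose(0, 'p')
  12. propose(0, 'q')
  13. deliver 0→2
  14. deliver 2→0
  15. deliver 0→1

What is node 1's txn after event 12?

1

[1] propose(0,'p') → N0(coor t1 [-])
[2] deliver 0→1 → N1(part t1 [-])
[3] deliver 1→0 → ∅
[4] deliver 0→2 → N2(part t1 [-])
[5] deliver 2→0 → N0(coor t1 [p])
[6] deliver 0→1 → N1(part t1 [p])
[7] deliver 0→2 → N2(part t1 [p])
[8] timeout(0) → N0(coor t2 [p])
[9] deliver 0→2 → N2(part t2 [p])
[10] deliver 2→0 → ∅
[11] propose(0,'p') → N0(coor t3 [p])
[12] propose(0,'q') → N0(coor t4 [p])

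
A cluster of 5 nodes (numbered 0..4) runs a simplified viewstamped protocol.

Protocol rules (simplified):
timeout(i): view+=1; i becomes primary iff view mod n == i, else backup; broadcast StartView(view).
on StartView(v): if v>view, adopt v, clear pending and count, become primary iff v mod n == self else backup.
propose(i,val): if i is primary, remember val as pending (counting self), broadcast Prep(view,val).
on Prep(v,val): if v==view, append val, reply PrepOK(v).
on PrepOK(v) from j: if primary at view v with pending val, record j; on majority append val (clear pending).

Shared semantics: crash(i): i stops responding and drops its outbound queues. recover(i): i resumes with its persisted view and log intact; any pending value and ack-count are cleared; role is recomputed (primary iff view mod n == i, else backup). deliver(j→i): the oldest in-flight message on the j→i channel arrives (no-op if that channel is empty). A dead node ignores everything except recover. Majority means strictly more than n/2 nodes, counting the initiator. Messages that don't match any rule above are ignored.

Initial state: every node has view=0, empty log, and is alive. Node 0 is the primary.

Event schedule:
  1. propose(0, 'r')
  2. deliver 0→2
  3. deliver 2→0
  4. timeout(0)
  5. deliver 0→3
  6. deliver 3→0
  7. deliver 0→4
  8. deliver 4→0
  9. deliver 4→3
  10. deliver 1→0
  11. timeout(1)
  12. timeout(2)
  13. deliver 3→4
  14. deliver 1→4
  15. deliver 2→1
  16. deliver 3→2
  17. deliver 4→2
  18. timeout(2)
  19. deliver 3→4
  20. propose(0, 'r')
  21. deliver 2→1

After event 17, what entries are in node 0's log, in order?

1. propose(0,'r'):  nop
2. deliver 0→2:  <2:back v0 r>
3. deliver 2→0:  nop
4. timeout(0):  <0:back v1 ->
5. deliver 0→3:  <3:back v0 r>
6. deliver 3→0:  nop
7. deliver 0→4:  <4:back v0 r>
8. deliver 4→0:  nop
9. deliver 4→3:  nop
10. deliver 1→0:  nop
11. timeout(1):  <1:prim v1 ->
12. timeout(2):  <2:back v1 r>
13. deliver 3→4:  nop
14. deliver 1→4:  <4:back v1 r>
15. deliver 2→1:  nop
16. deliver 3→2:  nop
17. deliver 4→2:  nop

empty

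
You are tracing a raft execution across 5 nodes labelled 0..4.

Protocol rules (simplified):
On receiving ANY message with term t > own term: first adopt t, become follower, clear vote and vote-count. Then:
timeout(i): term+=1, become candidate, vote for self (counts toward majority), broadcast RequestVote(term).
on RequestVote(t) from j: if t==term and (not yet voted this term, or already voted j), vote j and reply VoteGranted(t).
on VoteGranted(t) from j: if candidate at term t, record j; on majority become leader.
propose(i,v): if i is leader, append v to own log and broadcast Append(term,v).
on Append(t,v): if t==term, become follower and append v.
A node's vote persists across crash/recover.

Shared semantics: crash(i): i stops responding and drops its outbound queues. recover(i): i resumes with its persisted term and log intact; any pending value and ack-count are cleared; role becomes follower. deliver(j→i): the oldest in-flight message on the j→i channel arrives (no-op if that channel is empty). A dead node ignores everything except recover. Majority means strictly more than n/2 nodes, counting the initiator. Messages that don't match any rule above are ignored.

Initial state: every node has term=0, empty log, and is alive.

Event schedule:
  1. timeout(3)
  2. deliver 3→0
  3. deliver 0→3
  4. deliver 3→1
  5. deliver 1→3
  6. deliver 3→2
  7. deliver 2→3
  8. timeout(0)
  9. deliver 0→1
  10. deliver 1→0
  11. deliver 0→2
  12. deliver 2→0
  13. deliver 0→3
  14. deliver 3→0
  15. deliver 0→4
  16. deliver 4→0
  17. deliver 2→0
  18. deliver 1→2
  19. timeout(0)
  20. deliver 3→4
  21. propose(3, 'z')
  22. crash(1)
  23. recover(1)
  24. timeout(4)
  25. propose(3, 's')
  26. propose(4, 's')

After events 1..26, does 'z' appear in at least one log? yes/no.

after 1 — timeout(3): n3:cand/t1/[-]
after 2 — deliver 3→0: n0:foll/t1/[-]
after 3 — deliver 0→3: ·
after 4 — deliver 3→1: n1:foll/t1/[-]
after 5 — deliver 1→3: n3:lead/t1/[-]
after 6 — deliver 3→2: n2:foll/t1/[-]
after 7 — deliver 2→3: ·
after 8 — timeout(0): n0:cand/t2/[-]
after 9 — deliver 0→1: n1:foll/t2/[-]
after 10 — deliver 1→0: ·
after 11 — deliver 0→2: n2:foll/t2/[-]
after 12 — deliver 2→0: n0:lead/t2/[-]
after 13 — deliver 0→3: n3:foll/t2/[-]
after 14 — deliver 3→0: ·
after 15 — deliver 0→4: n4:foll/t2/[-]
after 16 — deliver 4→0: ·
after 17 — deliver 2→0: ·
after 18 — deliver 1→2: ·
after 19 — timeout(0): n0:cand/t3/[-]
after 20 — deliver 3→4: ·
after 21 — propose(3,'z'): ·
after 22 — crash(1): n1:✗foll/t2/[-]
after 23 — recover(1): n1:foll/t2/[-]
after 24 — timeout(4): n4:cand/t3/[-]
after 25 — propose(3,'s'): ·
after 26 — propose(4,'s'): ·

no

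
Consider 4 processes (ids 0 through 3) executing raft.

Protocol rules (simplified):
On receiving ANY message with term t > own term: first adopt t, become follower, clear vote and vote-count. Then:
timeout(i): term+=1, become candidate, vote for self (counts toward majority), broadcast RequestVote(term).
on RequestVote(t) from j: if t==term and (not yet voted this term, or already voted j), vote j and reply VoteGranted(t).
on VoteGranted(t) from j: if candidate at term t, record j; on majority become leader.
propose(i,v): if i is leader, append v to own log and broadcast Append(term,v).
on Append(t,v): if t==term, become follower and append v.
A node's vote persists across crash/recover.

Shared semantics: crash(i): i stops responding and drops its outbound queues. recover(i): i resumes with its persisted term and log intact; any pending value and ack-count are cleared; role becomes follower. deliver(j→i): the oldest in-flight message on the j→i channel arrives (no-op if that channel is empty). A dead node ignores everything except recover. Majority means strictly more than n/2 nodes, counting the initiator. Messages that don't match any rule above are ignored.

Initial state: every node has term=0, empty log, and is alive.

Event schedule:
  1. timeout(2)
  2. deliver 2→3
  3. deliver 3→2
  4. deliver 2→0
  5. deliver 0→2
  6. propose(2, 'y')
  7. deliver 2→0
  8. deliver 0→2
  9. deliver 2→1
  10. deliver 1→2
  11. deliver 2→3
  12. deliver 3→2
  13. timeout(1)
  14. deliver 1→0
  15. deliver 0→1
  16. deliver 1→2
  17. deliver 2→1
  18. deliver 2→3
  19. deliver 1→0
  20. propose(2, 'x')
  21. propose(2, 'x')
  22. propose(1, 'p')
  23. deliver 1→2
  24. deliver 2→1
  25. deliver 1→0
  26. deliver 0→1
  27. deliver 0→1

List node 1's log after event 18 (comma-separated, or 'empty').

step 1 timeout(2): 2={cand,t=1,log=-}
step 2 deliver 2→3: 3={foll,t=1,log=-}
step 3 deliver 3→2: —
step 4 deliver 2→0: 0={foll,t=1,log=-}
step 5 deliver 0→2: 2={lead,t=1,log=-}
step 6 propose(2,'y'): 2={lead,t=1,log=y}
step 7 deliver 2→0: 0={foll,t=1,log=y}
step 8 deliver 0→2: —
step 9 deliver 2→1: 1={foll,t=1,log=-}
step 10 deliver 1→2: —
step 11 deliver 2→3: 3={foll,t=1,log=y}
step 12 deliver 3→2: —
step 13 timeout(1): 1={cand,t=2,log=-}
step 14 deliver 1→0: 0={foll,t=2,log=y}
step 15 deliver 0→1: —
step 16 deliver 1→2: 2={foll,t=2,log=y}
step 17 deliver 2→1: —
step 18 deliver 2→3: —

empty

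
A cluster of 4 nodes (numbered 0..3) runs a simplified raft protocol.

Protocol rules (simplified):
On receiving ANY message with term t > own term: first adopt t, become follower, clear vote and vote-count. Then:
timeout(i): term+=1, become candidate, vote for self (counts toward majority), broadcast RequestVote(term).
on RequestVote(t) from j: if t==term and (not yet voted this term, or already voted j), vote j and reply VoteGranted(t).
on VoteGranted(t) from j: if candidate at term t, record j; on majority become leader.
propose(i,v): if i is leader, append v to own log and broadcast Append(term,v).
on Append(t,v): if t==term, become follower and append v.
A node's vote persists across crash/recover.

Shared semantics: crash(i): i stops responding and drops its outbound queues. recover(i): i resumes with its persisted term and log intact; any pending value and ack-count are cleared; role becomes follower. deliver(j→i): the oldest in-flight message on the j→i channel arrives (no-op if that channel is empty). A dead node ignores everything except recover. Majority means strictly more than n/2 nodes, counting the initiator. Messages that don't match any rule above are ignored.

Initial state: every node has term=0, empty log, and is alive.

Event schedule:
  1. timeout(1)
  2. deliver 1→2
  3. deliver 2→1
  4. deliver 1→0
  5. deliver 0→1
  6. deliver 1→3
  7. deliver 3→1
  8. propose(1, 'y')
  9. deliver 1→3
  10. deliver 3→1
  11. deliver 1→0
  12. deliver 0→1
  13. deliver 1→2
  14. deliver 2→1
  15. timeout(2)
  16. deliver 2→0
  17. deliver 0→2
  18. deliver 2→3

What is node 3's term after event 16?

e1 timeout(1): 1[cand,t=1,-]
e2 deliver 1→2: 2[foll,t=1,-]
e3 deliver 2→1: ·
e4 deliver 1→0: 0[foll,t=1,-]
e5 deliver 0→1: 1[lead,t=1,-]
e6 deliver 1→3: 3[foll,t=1,-]
e7 deliver 3→1: ·
e8 propose(1,'y'): 1[lead,t=1,y]
e9 deliver 1→3: 3[foll,t=1,y]
e10 deliver 3→1: ·
e11 deliver 1→0: 0[foll,t=1,y]
e12 deliver 0→1: ·
e13 deliver 1→2: 2[foll,t=1,y]
e14 deliver 2→1: ·
e15 timeout(2): 2[cand,t=2,y]
e16 deliver 2→0: 0[foll,t=2,y]

1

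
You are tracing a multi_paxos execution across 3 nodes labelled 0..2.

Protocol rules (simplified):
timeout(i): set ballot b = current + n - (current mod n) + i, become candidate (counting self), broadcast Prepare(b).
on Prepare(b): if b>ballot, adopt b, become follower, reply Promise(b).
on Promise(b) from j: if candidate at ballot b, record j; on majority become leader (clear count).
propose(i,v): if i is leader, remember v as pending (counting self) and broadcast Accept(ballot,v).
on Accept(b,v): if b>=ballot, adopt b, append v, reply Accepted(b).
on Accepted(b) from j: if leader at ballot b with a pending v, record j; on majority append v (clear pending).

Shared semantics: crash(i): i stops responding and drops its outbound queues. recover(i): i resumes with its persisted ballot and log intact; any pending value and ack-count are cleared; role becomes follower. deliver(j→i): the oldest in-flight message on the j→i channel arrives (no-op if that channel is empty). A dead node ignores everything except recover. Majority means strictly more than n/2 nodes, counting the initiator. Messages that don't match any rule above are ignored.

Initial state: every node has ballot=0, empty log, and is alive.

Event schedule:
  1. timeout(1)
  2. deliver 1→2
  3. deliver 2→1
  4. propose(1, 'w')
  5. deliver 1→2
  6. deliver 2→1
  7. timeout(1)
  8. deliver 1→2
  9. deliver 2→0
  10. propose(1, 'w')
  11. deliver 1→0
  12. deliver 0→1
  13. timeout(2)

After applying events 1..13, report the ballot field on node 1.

7

step 1 timeout(1): 1={cand,b=4,log=-}
step 2 deliver 1→2: 2={foll,b=4,log=-}
step 3 deliver 2→1: 1={lead,b=4,log=-}
step 4 propose(1,'w'): —
step 5 deliver 1→2: 2={foll,b=4,log=w}
step 6 deliver 2→1: 1={lead,b=4,log=w}
step 7 timeout(1): 1={cand,b=7,log=w}
step 8 deliver 1→2: 2={foll,b=7,log=w}
step 9 deliver 2→0: —
step 10 propose(1,'w'): —
step 11 deliver 1→0: 0={foll,b=4,log=-}
step 12 deliver 0→1: —
step 13 timeout(2): 2={cand,b=11,log=w}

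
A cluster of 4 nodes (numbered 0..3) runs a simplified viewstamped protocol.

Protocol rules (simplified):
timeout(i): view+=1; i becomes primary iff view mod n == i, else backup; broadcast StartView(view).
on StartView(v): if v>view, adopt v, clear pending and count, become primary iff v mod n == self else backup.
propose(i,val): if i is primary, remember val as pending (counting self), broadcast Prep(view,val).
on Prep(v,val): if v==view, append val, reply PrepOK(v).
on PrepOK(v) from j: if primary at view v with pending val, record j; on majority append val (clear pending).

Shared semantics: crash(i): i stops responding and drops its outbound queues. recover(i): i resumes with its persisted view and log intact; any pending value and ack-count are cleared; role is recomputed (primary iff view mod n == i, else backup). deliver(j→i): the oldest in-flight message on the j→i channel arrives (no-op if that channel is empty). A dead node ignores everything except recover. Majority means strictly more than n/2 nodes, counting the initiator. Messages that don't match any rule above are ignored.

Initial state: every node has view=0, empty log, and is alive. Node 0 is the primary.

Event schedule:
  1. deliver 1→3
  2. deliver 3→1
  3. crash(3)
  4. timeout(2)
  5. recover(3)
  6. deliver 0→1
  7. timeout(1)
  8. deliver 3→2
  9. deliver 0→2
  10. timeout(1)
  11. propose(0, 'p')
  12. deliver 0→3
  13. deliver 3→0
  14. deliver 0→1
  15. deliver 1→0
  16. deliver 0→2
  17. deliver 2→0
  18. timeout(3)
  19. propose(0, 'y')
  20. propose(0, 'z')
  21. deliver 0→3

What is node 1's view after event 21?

2

after 1 — deliver 1→3: ·
after 2 — deliver 3→1: ·
after 3 — crash(3): n3:✗back/v0/[-]
after 4 — timeout(2): n2:back/v1/[-]
after 5 — recover(3): n3:back/v0/[-]
after 6 — deliver 0→1: ·
after 7 — timeout(1): n1:prim/v1/[-]
after 8 — deliver 3→2: ·
after 9 — deliver 0→2: ·
after 10 — timeout(1): n1:back/v2/[-]
after 11 — propose(0,'p'): ·
after 12 — deliver 0→3: n3:back/v0/[p]
after 13 — deliver 3→0: ·
after 14 — deliver 0→1: ·
after 15 — deliver 1→0: n0:back/v1/[-]
after 16 — deliver 0→2: ·
after 17 — deliver 2→0: ·
after 18 — timeout(3): n3:back/v1/[p]
after 19 — propose(0,'y'): ·
after 20 — propose(0,'z'): ·
after 21 — deliver 0→3: ·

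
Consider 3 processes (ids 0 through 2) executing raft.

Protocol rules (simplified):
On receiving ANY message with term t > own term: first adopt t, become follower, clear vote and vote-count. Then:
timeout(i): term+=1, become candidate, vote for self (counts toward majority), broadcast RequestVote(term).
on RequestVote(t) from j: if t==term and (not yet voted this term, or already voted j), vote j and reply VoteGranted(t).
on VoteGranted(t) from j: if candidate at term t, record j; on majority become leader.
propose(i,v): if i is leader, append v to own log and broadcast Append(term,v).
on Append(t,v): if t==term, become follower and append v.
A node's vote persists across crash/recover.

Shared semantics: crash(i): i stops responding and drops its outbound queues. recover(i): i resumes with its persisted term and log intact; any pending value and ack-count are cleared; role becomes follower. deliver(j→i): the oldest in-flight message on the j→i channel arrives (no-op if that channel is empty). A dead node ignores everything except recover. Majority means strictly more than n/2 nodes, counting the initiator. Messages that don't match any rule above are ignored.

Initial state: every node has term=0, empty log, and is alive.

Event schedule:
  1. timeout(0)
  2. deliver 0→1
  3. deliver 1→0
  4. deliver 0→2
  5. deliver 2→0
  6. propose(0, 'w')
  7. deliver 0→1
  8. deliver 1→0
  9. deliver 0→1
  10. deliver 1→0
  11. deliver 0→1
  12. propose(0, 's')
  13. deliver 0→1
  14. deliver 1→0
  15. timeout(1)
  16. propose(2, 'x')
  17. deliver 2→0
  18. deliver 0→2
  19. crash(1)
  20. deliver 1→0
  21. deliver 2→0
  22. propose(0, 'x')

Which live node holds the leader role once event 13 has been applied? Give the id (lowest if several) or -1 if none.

step 1 timeout(0): 0={cand,t=1,log=-}
step 2 deliver 0→1: 1={foll,t=1,log=-}
step 3 deliver 1→0: 0={lead,t=1,log=-}
step 4 deliver 0→2: 2={foll,t=1,log=-}
step 5 deliver 2→0: —
step 6 propose(0,'w'): 0={lead,t=1,log=w}
step 7 deliver 0→1: 1={foll,t=1,log=w}
step 8 deliver 1→0: —
step 9 deliver 0→1: —
step 10 deliver 1→0: —
step 11 deliver 0→1: —
step 12 propose(0,'s'): 0={lead,t=1,log=w,s}
step 13 deliver 0→1: 1={foll,t=1,log=w,s}

0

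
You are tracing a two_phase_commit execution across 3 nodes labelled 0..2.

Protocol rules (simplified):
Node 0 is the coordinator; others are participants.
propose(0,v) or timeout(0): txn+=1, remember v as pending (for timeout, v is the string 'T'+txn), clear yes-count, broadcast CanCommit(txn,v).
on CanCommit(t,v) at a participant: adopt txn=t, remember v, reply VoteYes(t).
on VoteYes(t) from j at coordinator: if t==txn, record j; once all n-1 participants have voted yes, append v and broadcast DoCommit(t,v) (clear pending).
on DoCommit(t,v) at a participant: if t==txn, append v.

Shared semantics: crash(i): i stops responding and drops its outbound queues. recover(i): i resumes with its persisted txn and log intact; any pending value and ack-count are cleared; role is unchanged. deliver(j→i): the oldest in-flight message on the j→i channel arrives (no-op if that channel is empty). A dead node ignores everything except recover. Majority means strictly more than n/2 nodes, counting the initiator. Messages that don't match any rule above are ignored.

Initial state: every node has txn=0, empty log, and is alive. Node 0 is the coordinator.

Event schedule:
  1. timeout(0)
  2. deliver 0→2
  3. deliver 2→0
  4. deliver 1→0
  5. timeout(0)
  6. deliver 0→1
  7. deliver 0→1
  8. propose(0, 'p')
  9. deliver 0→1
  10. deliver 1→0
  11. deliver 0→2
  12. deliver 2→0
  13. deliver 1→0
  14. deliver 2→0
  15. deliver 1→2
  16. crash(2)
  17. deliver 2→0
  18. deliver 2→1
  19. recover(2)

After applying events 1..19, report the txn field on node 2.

1. timeout(0):  <0:coor t1 ->
2. deliver 0→2:  <2:part t1 ->
3. deliver 2→0:  nop
4. deliver 1→0:  nop
5. timeout(0):  <0:coor t2 ->
6. deliver 0→1:  <1:part t1 ->
7. deliver 0→1:  <1:part t2 ->
8. propose(0,'p'):  <0:coor t3 ->
9. deliver 0→1:  <1:part t3 ->
10. deliver 1→0:  nop
11. deliver 0→2:  <2:part t2 ->
12. deliver 2→0:  nop
13. deliver 1→0:  nop
14. deliver 2→0:  nop
15. deliver 1→2:  nop
16. crash(2):  <2:✗part t2 ->
17. deliver 2→0:  nop
18. deliver 2→1:  nop
19. recover(2):  <2:part t2 ->

2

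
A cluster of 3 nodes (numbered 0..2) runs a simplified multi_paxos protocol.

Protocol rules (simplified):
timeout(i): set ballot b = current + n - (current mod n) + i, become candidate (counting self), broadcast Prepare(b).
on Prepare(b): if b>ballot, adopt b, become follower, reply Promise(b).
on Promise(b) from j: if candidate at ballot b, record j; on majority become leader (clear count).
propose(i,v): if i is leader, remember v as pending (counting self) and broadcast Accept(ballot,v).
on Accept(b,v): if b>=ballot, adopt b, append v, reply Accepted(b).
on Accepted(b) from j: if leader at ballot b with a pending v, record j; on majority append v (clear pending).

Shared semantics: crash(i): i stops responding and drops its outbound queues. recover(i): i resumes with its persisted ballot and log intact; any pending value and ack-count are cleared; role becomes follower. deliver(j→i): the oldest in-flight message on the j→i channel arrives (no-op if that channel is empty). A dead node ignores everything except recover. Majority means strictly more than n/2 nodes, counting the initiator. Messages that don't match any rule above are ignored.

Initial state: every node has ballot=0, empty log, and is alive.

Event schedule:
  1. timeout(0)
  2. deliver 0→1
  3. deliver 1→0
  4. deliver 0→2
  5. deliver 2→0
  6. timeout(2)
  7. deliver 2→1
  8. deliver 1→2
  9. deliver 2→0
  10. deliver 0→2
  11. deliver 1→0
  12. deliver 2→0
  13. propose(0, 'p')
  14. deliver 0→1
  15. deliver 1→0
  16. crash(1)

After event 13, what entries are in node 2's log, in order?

step 1 timeout(0): 0={cand,b=3,log=-}
step 2 deliver 0→1: 1={foll,b=3,log=-}
step 3 deliver 1→0: 0={lead,b=3,log=-}
step 4 deliver 0→2: 2={foll,b=3,log=-}
step 5 deliver 2→0: —
step 6 timeout(2): 2={cand,b=8,log=-}
step 7 deliver 2→1: 1={foll,b=8,log=-}
step 8 deliver 1→2: 2={lead,b=8,log=-}
step 9 deliver 2→0: 0={foll,b=8,log=-}
step 10 deliver 0→2: —
step 11 deliver 1→0: —
step 12 deliver 2→0: —
step 13 propose(0,'p'): —

empty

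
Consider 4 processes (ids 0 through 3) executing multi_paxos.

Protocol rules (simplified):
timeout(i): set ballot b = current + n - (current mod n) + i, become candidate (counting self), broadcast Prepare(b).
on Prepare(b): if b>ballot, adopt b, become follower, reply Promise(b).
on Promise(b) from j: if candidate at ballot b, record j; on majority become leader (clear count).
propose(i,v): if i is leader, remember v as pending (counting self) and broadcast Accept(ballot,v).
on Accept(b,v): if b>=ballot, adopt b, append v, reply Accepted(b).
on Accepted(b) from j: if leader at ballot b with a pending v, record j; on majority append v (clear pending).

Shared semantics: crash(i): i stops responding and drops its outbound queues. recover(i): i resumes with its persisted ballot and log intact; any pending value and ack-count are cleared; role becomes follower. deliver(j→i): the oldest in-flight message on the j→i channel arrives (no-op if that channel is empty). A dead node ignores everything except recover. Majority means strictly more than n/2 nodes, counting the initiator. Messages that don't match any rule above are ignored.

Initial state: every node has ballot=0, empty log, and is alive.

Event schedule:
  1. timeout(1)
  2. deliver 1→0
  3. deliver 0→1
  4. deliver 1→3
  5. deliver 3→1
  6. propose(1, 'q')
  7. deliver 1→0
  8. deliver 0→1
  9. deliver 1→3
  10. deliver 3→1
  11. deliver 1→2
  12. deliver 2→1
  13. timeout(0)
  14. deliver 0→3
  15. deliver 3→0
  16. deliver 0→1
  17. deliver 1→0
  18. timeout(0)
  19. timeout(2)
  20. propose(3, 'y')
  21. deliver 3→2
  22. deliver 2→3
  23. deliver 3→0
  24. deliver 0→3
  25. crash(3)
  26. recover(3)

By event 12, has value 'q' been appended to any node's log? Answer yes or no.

yes

step 1 timeout(1): 1={cand,b=5,log=-}
step 2 deliver 1→0: 0={foll,b=5,log=-}
step 3 deliver 0→1: —
step 4 deliver 1→3: 3={foll,b=5,log=-}
step 5 deliver 3→1: 1={lead,b=5,log=-}
step 6 propose(1,'q'): —
step 7 deliver 1→0: 0={foll,b=5,log=q}
step 8 deliver 0→1: —
step 9 deliver 1→3: 3={foll,b=5,log=q}
step 10 deliver 3→1: 1={lead,b=5,log=q}
step 11 deliver 1→2: 2={foll,b=5,log=-}
step 12 deliver 2→1: —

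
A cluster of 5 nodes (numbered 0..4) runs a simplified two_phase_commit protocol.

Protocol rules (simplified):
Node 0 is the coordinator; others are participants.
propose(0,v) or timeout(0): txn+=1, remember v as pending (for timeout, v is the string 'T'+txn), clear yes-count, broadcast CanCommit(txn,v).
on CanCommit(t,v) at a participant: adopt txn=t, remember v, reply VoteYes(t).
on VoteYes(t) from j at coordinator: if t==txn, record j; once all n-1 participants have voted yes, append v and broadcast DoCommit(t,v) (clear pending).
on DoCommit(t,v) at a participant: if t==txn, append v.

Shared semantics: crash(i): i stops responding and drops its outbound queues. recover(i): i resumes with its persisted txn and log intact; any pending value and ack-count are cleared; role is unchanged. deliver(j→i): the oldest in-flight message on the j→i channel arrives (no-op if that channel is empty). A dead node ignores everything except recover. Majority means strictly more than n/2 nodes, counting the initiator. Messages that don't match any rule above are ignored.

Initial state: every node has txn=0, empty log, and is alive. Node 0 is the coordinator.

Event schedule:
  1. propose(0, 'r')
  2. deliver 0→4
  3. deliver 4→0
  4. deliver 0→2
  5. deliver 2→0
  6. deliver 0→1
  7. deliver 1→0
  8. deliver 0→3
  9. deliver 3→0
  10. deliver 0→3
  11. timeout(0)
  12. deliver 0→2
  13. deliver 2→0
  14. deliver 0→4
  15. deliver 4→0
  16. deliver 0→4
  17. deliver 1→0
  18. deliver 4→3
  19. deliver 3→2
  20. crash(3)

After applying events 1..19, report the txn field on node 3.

1

1. propose(0,'r'):  <0:coor t1 ->
2. deliver 0→4:  <4:part t1 ->
3. deliver 4→0:  nop
4. deliver 0→2:  <2:part t1 ->
5. deliver 2→0:  nop
6. deliver 0→1:  <1:part t1 ->
7. deliver 1→0:  nop
8. deliver 0→3:  <3:part t1 ->
9. deliver 3→0:  <0:coor t1 r>
10. deliver 0→3:  <3:part t1 r>
11. timeout(0):  <0:coor t2 r>
12. deliver 0→2:  <2:part t1 r>
13. deliver 2→0:  nop
14. deliver 0→4:  <4:part t1 r>
15. deliver 4→0:  nop
16. deliver 0→4:  <4:part t2 r>
17. deliver 1→0:  nop
18. deliver 4→3:  nop
19. deliver 3→2:  nop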